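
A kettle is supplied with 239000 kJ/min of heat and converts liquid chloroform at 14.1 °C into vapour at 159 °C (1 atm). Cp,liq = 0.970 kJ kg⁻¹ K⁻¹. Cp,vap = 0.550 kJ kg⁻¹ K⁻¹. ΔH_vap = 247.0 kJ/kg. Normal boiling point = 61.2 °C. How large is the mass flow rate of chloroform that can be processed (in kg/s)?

Δh = 0.970×(61.2−14.1) + 247.0 + 0.550×(159−61.2) = 346.48 kJ/kg
Q = 239000 kJ/min = 3983.3 kJ/s = 3983.3 kJ/s
ṁ = Q/Δh = 3983.3 / 346.48 = 11.497 kg/s

ṁ = 11.5 kg/s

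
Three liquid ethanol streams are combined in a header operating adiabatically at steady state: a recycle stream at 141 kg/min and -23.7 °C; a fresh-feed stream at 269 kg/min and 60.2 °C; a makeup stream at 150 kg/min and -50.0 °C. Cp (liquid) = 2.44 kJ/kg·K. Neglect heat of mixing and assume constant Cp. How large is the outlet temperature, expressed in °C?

Adiabatic, steady state ⇒ Σ ṁᵢCp,ᵢ(T_out − Tᵢ) = 0
T_out = Σ ṁᵢCp,ᵢTᵢ / Σ ṁᵢCp,ᵢ
      = 13059 / 1366.4 = 9.5573 °C

T_out = 9.56 °C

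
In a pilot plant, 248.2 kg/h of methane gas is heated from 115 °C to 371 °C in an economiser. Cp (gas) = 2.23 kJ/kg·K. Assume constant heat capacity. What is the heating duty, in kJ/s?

Q = ṁ·Cp·ΔT = 248.2 × 2.23 × (371 − 115) = 141690 kJ/h
Converting: 141690 / 3600 s = 39.359 kW

Q = 39.4 kJ/s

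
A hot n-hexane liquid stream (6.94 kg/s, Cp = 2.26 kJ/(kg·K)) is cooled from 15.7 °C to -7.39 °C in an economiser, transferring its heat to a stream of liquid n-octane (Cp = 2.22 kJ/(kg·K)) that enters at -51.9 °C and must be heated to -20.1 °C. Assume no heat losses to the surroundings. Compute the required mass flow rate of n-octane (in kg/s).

Heat released by hot stream: Q = 6.94 × 2.26 × (15.7 − -7.39) = 362.15 kJ/s
Energy balance on cold side (adiabatic exchanger): Q = ṁ_c·Cp_c·(T_c,out − T_c,in)
ṁ_c = 362.15 / [2.22 × (-20.1 − -51.9)] = 5.1299 kg/s

ṁ_c = 5.13 kg/s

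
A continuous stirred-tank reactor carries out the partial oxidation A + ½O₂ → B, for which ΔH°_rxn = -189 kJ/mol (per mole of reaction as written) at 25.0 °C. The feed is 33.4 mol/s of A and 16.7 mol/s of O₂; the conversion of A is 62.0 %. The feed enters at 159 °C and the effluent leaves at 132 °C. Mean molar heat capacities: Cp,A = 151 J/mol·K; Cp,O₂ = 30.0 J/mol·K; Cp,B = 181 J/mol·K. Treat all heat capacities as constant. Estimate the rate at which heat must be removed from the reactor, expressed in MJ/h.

Q_out = 14500 MJ/h

Extent of reaction ξ = 0.620 × 33.4 = 20.708 mol/s
Reaction term: ξ·ΔH°_rxn = 20.708 × -189 = -3913.8 kJ/s
Sensible, feed 159→25 °C: -742.95 kJ/s
Outlet flows (mol/s): A 12.692, O₂ 6.346, B 20.708
Sensible, products 25→132 °C: 626.49 kJ/s
Q = ΔH = -4030.3 kJ/s = -4030.3 kW
Heat removed = 14509 MJ/h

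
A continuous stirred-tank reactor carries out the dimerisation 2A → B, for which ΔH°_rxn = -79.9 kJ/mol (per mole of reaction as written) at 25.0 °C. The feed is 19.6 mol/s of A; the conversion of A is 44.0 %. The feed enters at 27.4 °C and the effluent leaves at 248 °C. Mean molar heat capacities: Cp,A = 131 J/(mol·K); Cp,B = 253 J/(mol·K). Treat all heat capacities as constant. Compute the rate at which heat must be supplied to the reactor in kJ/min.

Q_in = 12800 kJ/min

Extent of reaction ξ = 0.440 × 19.6 / 2 = 4.312 mol/s
Reaction term: ξ·ΔH°_rxn = 4.312 × -79.9 = -344.53 kJ/s
Sensible, feed 27.4→25 °C: -6.1622 kJ/s
Outlet flows (mol/s): A 10.976, B 4.312
Sensible, products 25→248 °C: 563.92 kJ/s
Q = ΔH = 213.23 kJ/s = 213.23 kW
Heat supplied = 12794 kJ/min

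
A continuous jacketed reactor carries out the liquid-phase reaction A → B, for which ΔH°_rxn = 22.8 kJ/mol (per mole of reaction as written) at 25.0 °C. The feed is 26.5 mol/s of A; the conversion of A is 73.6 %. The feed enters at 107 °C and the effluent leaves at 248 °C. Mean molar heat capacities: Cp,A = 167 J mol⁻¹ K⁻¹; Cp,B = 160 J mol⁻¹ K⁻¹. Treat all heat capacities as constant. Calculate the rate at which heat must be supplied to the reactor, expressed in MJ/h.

Q_in = 3740 MJ/h

Extent of reaction ξ = 0.736 × 26.5 = 19.504 mol/s
Reaction term: ξ·ΔH°_rxn = 19.504 × 22.8 = 444.69 kJ/s
Sensible, feed 107→25 °C: -362.89 kJ/s
Outlet flows (mol/s): A 6.996, B 19.504
Sensible, products 25→248 °C: 956.44 kJ/s
Q = ΔH = 1038.2 kJ/s = 1038.2 kW
Heat supplied = 3737.7 MJ/h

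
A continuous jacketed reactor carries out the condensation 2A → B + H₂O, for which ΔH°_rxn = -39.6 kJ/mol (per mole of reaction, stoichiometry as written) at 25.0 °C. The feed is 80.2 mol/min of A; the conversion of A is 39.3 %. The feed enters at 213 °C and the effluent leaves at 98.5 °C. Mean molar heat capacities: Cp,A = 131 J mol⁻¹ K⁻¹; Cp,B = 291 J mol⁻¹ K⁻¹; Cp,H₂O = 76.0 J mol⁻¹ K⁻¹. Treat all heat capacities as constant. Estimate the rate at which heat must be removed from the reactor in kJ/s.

Extent of reaction ξ = 0.393 × 80.2 / 2 = 15.759 mol/min
Reaction term: ξ·ΔH°_rxn = 15.759 × -39.6 = -624.07 kJ/min
Sensible, feed 213→25 °C: -1975.2 kJ/min
Outlet flows (mol/min): A 48.681, B 15.759, H₂O 15.759
Sensible, products 25→98.5 °C: 893.83 kJ/min
Q = ΔH = -1705.4 kJ/min = -28.423 kW
Heat removed = 28.423 kJ/s

Q_out = 28.4 kJ/s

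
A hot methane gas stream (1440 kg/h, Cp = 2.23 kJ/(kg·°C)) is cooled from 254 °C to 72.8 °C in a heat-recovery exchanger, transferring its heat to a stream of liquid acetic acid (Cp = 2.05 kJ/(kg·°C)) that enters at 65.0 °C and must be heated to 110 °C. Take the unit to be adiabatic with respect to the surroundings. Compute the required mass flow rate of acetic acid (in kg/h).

Heat released by hot stream: Q = 1440 × 2.23 × (254 − 72.8) = 581870 kJ/h
Energy balance on cold side (adiabatic exchanger): Q = ṁ_c·Cp_c·(T_c,out − T_c,in)
ṁ_c = 581870 / [2.05 × (110 − 65.0)] = 6307.5 kg/h

ṁ_c = 6310 kg/h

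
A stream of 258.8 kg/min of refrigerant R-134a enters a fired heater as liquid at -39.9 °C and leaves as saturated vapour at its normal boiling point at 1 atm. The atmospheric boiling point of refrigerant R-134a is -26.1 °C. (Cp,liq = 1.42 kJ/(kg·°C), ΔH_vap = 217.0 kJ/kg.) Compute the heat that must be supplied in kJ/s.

liquid -39.9→-26.1 °C: 19.596 kJ/kg
vaporisation at -26.1 °C: 217 kJ/kg
Δh = 19.596 + 217 = 236.6 kJ/kg
Q = ṁ·Δh = 258.8 kg/min × 236.6 kJ/kg = 61231 kJ/min
|Q| = 1020.5 kW

Q = 1020 kJ/s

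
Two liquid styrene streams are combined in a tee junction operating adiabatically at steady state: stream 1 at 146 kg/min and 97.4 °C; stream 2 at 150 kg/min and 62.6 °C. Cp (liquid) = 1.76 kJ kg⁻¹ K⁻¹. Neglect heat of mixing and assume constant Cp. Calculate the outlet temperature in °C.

No heat crosses the boundary, so H_out = H_in.
T_out = Σ ṁᵢCp,ᵢTᵢ / Σ ṁᵢCp,ᵢ
      = 41554 / 520.96 = 79.765 °C

T_out = 79.8 °C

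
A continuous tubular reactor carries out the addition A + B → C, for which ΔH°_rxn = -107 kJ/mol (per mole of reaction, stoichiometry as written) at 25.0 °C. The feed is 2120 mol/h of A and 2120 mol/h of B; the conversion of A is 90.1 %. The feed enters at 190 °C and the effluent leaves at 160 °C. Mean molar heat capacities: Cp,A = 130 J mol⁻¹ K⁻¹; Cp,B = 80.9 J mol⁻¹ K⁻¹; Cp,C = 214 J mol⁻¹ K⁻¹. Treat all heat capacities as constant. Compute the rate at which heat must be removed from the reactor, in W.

Q_out = 60300 W

Extent of reaction ξ = 0.901 × 2120 = 1910.1 mol/h
Reaction term: ξ·ΔH°_rxn = 1910.1 × -107 = -204380 kJ/h
Sensible, feed 190→25 °C: -73773 kJ/h
Outlet flows (mol/h): A 209.88, B 209.88, C 1910.1
Sensible, products 25→160 °C: 61159 kJ/h
Q = ΔH = -217000 kJ/h = -60.277 kW
Heat removed = 60277 W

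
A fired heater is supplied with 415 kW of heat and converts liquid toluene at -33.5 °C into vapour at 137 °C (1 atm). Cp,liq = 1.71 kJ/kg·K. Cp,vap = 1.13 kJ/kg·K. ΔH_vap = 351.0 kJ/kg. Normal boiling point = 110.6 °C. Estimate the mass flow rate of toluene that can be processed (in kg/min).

ṁ = 39.7 kg/min

Δh = 1.71×(110.6−-33.5) + 351.0 + 1.13×(137−110.6) = 627.24 kJ/kg
Q = 415 kW = 415 kJ/s = 24900 kJ/min
ṁ = Q/Δh = 24900 / 627.24 = 39.698 kg/min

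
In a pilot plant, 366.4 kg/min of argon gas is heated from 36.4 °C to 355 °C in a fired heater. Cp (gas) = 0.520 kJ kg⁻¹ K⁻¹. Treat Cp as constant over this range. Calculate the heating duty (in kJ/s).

Q = 1010 kJ/s

Q = ṁ·Cp·ΔT = 366.4 × 0.520 × (355 − 36.4) = 60702 kJ/min
Converting: 60702 / 60 s = 1011.7 kW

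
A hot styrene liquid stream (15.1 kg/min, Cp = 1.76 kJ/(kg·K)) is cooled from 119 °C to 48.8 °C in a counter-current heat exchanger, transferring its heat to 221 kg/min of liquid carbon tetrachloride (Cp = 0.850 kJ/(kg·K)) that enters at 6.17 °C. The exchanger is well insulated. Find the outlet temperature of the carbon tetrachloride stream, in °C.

Heat released by hot stream: Q = 15.1 × 1.76 × (119 − 48.8) = 1865.6 kJ/min
Energy balance on cold side (adiabatic exchanger): Q = ṁ_c·Cp_c·(T_c,out − T_c,in)
T_c,out = 6.17 + 1865.6/(221 × 0.850) = 16.102 °C

T_c,out = 16.1 °C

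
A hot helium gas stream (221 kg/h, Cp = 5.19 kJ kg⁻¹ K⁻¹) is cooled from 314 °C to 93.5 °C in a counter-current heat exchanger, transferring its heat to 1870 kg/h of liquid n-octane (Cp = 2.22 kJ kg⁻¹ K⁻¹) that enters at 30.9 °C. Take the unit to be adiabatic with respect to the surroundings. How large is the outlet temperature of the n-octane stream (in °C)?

Heat released by hot stream: Q = 221 × 5.19 × (314 − 93.5) = 252910 kJ/h
Energy balance on cold side (adiabatic exchanger): Q = ṁ_c·Cp_c·(T_c,out − T_c,in)
T_c,out = 30.9 + 252910/(1870 × 2.22) = 91.822 °C

T_c,out = 91.8 °C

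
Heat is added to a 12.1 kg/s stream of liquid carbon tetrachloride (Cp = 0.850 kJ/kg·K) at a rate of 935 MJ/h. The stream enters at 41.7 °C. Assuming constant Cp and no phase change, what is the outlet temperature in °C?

T_out = 67.0 °C

Q = 935 MJ/h = 259.72 kJ/s
ΔT = Q/(ṁ·Cp) = 259.72/(12.1×0.850) = 25.253 K
T_out = 41.7 + 25.253 = 66.953 °C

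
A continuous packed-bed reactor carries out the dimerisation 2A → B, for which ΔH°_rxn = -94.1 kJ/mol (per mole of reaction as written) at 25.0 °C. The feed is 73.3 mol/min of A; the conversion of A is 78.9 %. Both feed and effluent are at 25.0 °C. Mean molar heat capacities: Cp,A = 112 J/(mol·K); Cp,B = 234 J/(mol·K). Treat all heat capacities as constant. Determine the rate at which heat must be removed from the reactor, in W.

Extent of reaction ξ = 0.789 × 73.3 / 2 = 28.917 mol/min
Reaction term: ξ·ΔH°_rxn = 28.917 × -94.1 = -2721.1 kJ/min
Q = ΔH = -2721.1 kJ/min = -45.351 kW
Heat removed = 45351 W

Q_out = 45400 W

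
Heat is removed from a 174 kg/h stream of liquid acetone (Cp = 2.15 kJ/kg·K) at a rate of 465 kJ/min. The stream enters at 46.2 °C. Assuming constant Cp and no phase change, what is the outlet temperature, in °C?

T_out = -28.4 °C

Q = 465 kJ/min = 27900 kJ/h
ΔT = Q/(ṁ·Cp) = 27900/(174×2.15) = 74.579 K
T_out = 46.2 − 74.579 = -28.379 °C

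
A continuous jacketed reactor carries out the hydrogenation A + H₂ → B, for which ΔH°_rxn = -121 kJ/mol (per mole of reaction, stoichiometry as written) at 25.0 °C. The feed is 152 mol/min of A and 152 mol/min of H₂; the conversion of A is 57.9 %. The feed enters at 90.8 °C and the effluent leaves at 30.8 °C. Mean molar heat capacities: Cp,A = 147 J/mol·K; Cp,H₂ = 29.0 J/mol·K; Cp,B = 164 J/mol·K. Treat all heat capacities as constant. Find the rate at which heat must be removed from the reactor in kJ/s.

Extent of reaction ξ = 0.579 × 152 = 88.008 mol/min
Reaction term: ξ·ΔH°_rxn = 88.008 × -121 = -10649 kJ/min
Sensible, feed 90.8→25 °C: -1760.3 kJ/min
Outlet flows (mol/min): A 63.992, H₂ 63.992, B 88.008
Sensible, products 25→30.8 °C: 149.04 kJ/min
Q = ΔH = -12260 kJ/min = -204.34 kW
Heat removed = 204.34 kJ/s

Q_out = 204 kJ/s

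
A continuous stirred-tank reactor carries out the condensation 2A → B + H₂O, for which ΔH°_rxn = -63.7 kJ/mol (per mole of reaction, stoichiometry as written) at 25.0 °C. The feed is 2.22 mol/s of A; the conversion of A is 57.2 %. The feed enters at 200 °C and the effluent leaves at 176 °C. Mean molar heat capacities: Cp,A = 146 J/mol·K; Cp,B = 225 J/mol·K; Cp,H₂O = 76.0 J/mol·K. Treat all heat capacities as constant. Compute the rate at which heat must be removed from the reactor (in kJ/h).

Extent of reaction ξ = 0.572 × 2.22 / 2 = 0.63492 mol/s
Reaction term: ξ·ΔH°_rxn = 0.63492 × -63.7 = -40.444 kJ/s
Sensible, feed 200→25 °C: -56.721 kJ/s
Outlet flows (mol/s): A 0.95016, B 0.63492, H₂O 0.63492
Sensible, products 25→176 °C: 49.805 kJ/s
Q = ΔH = -47.36 kJ/s = -47.36 kW
Heat removed = 170500 kJ/h

Q_out = 170000 kJ/h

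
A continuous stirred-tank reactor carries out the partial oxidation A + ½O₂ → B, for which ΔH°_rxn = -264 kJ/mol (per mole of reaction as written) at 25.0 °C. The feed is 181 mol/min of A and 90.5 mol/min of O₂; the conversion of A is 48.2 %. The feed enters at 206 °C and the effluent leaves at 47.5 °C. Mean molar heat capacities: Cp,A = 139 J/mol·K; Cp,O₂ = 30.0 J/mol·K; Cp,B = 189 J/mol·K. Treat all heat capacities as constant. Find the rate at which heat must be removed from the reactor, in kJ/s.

Q_out = 456 kJ/s

Extent of reaction ξ = 0.482 × 181 = 87.242 mol/min
Reaction term: ξ·ΔH°_rxn = 87.242 × -264 = -23032 kJ/min
Sensible, feed 206→25 °C: -5045.2 kJ/min
Outlet flows (mol/min): A 93.758, O₂ 46.879, B 87.242
Sensible, products 25→47.5 °C: 695.87 kJ/min
Q = ΔH = -27381 kJ/min = -456.35 kW
Heat removed = 456.35 kJ/s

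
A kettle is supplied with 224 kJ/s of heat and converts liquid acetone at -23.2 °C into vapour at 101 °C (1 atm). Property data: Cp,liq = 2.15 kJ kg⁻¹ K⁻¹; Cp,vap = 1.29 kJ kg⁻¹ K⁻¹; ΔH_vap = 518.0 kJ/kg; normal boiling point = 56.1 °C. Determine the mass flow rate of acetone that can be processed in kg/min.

Δh = 2.15×(56.1−-23.2) + 518.0 + 1.29×(101−56.1) = 746.42 kJ/kg
Q = 224 kJ/s = 224 kJ/s = 13440 kJ/min
ṁ = Q/Δh = 13440 / 746.42 = 18.006 kg/min

ṁ = 18.0 kg/min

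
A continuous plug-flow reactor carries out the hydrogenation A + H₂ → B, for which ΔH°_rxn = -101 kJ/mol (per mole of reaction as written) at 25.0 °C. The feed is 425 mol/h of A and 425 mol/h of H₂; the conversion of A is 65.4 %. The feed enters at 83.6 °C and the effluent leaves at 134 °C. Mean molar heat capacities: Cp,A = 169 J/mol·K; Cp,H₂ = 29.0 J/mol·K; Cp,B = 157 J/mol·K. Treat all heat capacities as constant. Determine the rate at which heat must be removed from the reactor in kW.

Q_out = 6.96 kW

Extent of reaction ξ = 0.654 × 425 = 277.95 mol/h
Reaction term: ξ·ΔH°_rxn = 277.95 × -101 = -28073 kJ/h
Sensible, feed 83.6→25 °C: -4931.2 kJ/h
Outlet flows (mol/h): A 147.05, H₂ 147.05, B 277.95
Sensible, products 25→134 °C: 7930.2 kJ/h
Q = ΔH = -25074 kJ/h = -6.965 kW
Heat removed = 6.965 kW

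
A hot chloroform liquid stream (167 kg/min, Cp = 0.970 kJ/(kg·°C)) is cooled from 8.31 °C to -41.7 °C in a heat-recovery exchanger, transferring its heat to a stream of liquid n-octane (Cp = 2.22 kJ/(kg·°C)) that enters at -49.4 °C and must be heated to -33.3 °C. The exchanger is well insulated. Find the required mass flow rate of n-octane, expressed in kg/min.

Heat released by hot stream: Q = 167 × 0.970 × (8.31 − -41.7) = 8101.1 kJ/min
Energy balance on cold side (adiabatic exchanger): Q = ṁ_c·Cp_c·(T_c,out − T_c,in)
ṁ_c = 8101.1 / [2.22 × (-33.3 − -49.4)] = 226.66 kg/min

ṁ_c = 227 kg/min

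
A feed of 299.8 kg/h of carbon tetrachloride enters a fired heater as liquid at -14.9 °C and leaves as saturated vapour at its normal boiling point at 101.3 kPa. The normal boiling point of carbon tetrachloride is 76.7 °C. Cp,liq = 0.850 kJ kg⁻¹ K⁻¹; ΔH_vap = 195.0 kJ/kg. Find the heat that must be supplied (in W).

Q = 22700 W

liquid -14.9→76.7 °C: 77.86 kJ/kg
vaporisation at 76.7 °C: 195 kJ/kg
Δh = 77.86 + 195 = 272.86 kJ/kg
Q = ṁ·Δh = 299.8 kg/h × 272.86 kJ/kg = 81803 kJ/h
|Q| = 22.723 kW = 22723 W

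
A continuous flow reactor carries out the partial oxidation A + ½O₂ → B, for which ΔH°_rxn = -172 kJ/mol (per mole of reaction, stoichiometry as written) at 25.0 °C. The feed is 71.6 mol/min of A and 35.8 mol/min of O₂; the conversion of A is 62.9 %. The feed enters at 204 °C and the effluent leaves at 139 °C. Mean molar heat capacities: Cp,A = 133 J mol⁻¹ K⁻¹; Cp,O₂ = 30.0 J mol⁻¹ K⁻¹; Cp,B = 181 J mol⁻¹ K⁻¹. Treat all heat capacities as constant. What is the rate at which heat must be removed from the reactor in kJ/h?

Extent of reaction ξ = 0.629 × 71.6 = 45.036 mol/min
Reaction term: ξ·ΔH°_rxn = 45.036 × -172 = -7746.3 kJ/min
Sensible, feed 204→25 °C: -1896.8 kJ/min
Outlet flows (mol/min): A 26.564, O₂ 13.282, B 45.036
Sensible, products 25→139 °C: 1377.5 kJ/min
Q = ΔH = -8265.6 kJ/min = -137.76 kW
Heat removed = 495940 kJ/h

Q_out = 496000 kJ/h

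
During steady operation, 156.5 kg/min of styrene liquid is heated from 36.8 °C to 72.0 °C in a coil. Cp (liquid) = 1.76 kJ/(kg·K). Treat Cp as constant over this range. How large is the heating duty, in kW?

Q = 162 kW

Q = ṁ·Cp·ΔT = 156.5 × 1.76 × (72.0 − 36.8) = 9695.5 kJ/min
Converting: 9695.5 / 60 s = 161.59 kW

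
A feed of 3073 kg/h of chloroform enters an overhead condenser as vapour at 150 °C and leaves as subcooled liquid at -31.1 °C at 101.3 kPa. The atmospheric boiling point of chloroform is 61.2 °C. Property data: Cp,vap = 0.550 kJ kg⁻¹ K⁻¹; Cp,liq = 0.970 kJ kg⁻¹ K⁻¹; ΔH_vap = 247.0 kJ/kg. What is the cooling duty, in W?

Q_c = 329000 W

vapour 150→61.2 °C: -48.84 kJ/kg
condensation at 61.2 °C: -247 kJ/kg
liquid 61.2→-31.1 °C: -89.531 kJ/kg
Δh = -48.84 + -247 + -89.531 = -385.37 kJ/kg
Q = ṁ·Δh = 3073 kg/h × -385.37 kJ/kg = -1.1842e+06 kJ/h
|Q| = 328.96 kW = 328960 W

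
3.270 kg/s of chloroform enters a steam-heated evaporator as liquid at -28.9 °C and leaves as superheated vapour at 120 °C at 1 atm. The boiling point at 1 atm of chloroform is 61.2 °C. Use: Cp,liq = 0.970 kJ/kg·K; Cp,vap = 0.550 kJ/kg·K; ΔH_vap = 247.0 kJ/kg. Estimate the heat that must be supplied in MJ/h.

Q = 4320 MJ/h

liquid -28.9→61.2 °C: 87.397 kJ/kg
vaporisation at 61.2 °C: 247 kJ/kg
vapour 61.2→120 °C: 32.34 kJ/kg
Δh = 87.397 + 247 + 32.34 = 366.74 kJ/kg
Q = ṁ·Δh = 3.270 kg/s × 366.74 kJ/kg = 1199.2 kJ/s
|Q| = 1199.2 kW = 4317.2 MJ/h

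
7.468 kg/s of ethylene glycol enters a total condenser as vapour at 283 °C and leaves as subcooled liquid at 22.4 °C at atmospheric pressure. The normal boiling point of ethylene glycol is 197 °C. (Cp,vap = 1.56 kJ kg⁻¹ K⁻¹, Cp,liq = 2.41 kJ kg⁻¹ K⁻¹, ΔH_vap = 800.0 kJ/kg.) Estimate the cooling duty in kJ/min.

Q_c = 607000 kJ/min

vapour 283→197 °C: -134.16 kJ/kg
condensation at 197 °C: -800 kJ/kg
liquid 197→22.4 °C: -420.79 kJ/kg
Δh = -134.16 + -800 + -420.79 = -1354.9 kJ/kg
Q = ṁ·Δh = 7.468 kg/s × -1354.9 kJ/kg = -10119 kJ/s
|Q| = 10119 kW = 607120 kJ/min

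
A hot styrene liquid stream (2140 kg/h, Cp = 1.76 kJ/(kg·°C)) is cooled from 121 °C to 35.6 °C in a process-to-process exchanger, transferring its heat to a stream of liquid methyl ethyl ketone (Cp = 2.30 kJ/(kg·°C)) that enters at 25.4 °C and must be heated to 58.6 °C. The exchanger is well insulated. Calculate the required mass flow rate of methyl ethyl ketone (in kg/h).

Heat released by hot stream: Q = 2140 × 1.76 × (121 − 35.6) = 321650 kJ/h
Energy balance on cold side (adiabatic exchanger): Q = ṁ_c·Cp_c·(T_c,out − T_c,in)
ṁ_c = 321650 / [2.30 × (58.6 − 25.4)] = 4212.3 kg/h

ṁ_c = 4210 kg/h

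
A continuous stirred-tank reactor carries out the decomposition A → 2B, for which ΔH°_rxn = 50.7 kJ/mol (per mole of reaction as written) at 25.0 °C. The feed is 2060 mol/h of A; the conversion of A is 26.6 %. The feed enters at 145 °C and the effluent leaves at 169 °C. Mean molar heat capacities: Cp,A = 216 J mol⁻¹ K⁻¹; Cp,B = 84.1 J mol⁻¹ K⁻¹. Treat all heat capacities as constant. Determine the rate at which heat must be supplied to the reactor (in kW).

Extent of reaction ξ = 0.266 × 2060 = 547.96 mol/h
Reaction term: ξ·ΔH°_rxn = 547.96 × 50.7 = 27782 kJ/h
Sensible, feed 145→25 °C: -53395 kJ/h
Outlet flows (mol/h): A 1512, B 1095.9
Sensible, products 25→169 °C: 60303 kJ/h
Q = ΔH = 34689 kJ/h = 9.6358 kW
Heat supplied = 9.6358 kW

Q_in = 9.64 kW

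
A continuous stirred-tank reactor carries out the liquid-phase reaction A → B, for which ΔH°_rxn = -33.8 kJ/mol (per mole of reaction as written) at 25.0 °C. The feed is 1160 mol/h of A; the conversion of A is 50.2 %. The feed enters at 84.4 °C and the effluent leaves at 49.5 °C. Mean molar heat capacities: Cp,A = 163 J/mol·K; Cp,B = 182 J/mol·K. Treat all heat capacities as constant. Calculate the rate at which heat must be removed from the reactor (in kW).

Q_out = 7.23 kW

Extent of reaction ξ = 0.502 × 1160 = 582.32 mol/h
Reaction term: ξ·ΔH°_rxn = 582.32 × -33.8 = -19682 kJ/h
Sensible, feed 84.4→25 °C: -11231 kJ/h
Outlet flows (mol/h): A 577.68, B 582.32
Sensible, products 25→49.5 °C: 4903.5 kJ/h
Q = ΔH = -26010 kJ/h = -7.2251 kW
Heat removed = 7.2251 kW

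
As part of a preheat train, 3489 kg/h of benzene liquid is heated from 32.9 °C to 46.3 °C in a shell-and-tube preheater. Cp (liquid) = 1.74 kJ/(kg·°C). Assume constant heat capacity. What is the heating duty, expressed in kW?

Q = ṁ·Cp·ΔT = 3489 × 1.74 × (46.3 − 32.9) = 81350 kJ/h
Converting: 81350 / 3600 s = 22.597 kW

Q = 22.6 kW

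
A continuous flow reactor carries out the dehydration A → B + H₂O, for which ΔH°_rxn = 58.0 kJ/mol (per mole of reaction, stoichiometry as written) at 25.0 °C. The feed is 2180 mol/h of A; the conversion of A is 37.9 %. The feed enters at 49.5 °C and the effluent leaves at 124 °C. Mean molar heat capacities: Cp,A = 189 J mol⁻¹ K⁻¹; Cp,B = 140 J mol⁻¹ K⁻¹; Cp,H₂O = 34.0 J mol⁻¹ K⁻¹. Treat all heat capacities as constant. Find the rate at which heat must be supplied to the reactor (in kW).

Extent of reaction ξ = 0.379 × 2180 = 826.22 mol/h
Reaction term: ξ·ΔH°_rxn = 826.22 × 58.0 = 47921 kJ/h
Sensible, feed 49.5→25 °C: -10094 kJ/h
Outlet flows (mol/h): A 1353.8, B 826.22, H₂O 826.22
Sensible, products 25→124 °C: 39563 kJ/h
Q = ΔH = 77389 kJ/h = 21.497 kW
Heat supplied = 21.497 kW

Q_in = 21.5 kW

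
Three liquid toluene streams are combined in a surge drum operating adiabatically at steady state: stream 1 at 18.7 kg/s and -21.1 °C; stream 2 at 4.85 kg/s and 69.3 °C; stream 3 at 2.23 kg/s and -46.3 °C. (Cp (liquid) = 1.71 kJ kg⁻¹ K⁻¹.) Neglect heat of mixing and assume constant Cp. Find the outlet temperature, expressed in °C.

T_out = -6.27 °C

No heat crosses the boundary, so H_out = H_in.
T_out = Σ ṁᵢCp,ᵢTᵢ / Σ ṁᵢCp,ᵢ
      = -276.53 / 44.084 = -6.2728 °C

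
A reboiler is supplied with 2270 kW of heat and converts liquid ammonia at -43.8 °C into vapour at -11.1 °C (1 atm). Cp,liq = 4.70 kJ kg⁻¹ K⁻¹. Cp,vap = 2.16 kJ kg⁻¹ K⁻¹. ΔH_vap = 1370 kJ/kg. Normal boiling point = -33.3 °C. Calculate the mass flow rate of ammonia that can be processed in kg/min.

ṁ = 92.8 kg/min

Δh = 4.70×(-33.3−-43.8) + 1370 + 2.16×(-11.1−-33.3) = 1467.3 kJ/kg
Q = 2270 kW = 2270 kJ/s = 136200 kJ/min
ṁ = Q/Δh = 136200 / 1467.3 = 92.823 kg/min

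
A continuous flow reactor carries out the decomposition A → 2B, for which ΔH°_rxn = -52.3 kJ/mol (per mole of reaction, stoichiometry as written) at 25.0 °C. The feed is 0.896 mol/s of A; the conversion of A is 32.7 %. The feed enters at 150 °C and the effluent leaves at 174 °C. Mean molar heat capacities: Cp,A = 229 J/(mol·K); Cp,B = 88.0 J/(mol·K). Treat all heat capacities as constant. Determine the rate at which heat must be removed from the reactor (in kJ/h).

Q_out = 45800 kJ/h

Extent of reaction ξ = 0.327 × 0.896 = 0.29299 mol/s
Reaction term: ξ·ΔH°_rxn = 0.29299 × -52.3 = -15.323 kJ/s
Sensible, feed 150→25 °C: -25.648 kJ/s
Outlet flows (mol/s): A 0.60301, B 0.58598
Sensible, products 25→174 °C: 28.259 kJ/s
Q = ΔH = -12.713 kJ/s = -12.713 kW
Heat removed = 45766 kJ/h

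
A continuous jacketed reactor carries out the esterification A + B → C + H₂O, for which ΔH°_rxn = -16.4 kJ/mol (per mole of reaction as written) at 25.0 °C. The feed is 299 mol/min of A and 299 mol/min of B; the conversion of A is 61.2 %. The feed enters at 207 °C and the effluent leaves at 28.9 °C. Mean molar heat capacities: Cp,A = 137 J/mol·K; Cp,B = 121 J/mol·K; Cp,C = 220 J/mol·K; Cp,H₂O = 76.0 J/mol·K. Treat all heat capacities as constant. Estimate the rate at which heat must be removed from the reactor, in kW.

Q_out = 279 kW

Extent of reaction ξ = 0.612 × 299 = 182.99 mol/min
Reaction term: ξ·ΔH°_rxn = 182.99 × -16.4 = -3001 kJ/min
Sensible, feed 207→25 °C: -14040 kJ/min
Outlet flows (mol/min): A 116.01, B 116.01, C 182.99, H₂O 182.99
Sensible, products 25→28.9 °C: 327.97 kJ/min
Q = ΔH = -16713 kJ/min = -278.55 kW
Heat removed = 278.55 kW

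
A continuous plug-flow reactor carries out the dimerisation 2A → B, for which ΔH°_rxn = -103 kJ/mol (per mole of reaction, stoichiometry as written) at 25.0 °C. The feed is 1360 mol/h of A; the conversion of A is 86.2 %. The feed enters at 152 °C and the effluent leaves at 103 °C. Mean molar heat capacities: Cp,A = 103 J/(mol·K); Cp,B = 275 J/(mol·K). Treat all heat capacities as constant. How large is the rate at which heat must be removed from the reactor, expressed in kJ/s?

Extent of reaction ξ = 0.862 × 1360 / 2 = 586.16 mol/h
Reaction term: ξ·ΔH°_rxn = 586.16 × -103 = -60374 kJ/h
Sensible, feed 152→25 °C: -17790 kJ/h
Outlet flows (mol/h): A 187.68, B 586.16
Sensible, products 25→103 °C: 14081 kJ/h
Q = ΔH = -64084 kJ/h = -17.801 kW
Heat removed = 17.801 kJ/s

Q_out = 17.8 kJ/s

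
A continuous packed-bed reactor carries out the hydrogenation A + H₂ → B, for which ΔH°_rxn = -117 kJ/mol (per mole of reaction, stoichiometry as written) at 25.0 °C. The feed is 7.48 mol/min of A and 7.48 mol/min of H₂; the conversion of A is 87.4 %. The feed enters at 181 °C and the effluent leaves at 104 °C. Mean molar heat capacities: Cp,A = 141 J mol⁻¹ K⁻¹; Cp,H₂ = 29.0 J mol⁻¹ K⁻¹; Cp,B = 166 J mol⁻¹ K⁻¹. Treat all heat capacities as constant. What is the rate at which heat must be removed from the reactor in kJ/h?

Q_out = 51900 kJ/h

Extent of reaction ξ = 0.874 × 7.48 = 6.5375 mol/min
Reaction term: ξ·ΔH°_rxn = 6.5375 × -117 = -764.89 kJ/min
Sensible, feed 181→25 °C: -198.37 kJ/min
Outlet flows (mol/min): A 0.94248, H₂ 0.94248, B 6.5375
Sensible, products 25→104 °C: 98.391 kJ/min
Q = ΔH = -864.87 kJ/min = -14.414 kW
Heat removed = 51892 kJ/h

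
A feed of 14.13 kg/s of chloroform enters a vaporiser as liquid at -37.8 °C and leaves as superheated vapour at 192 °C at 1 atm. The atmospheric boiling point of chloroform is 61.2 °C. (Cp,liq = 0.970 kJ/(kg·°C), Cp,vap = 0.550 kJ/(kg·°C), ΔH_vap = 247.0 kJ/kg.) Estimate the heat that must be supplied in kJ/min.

Q = 352000 kJ/min

liquid -37.8→61.2 °C: 96.03 kJ/kg
vaporisation at 61.2 °C: 247 kJ/kg
vapour 61.2→192 °C: 71.94 kJ/kg
Δh = 96.03 + 247 + 71.94 = 414.97 kJ/kg
Q = ṁ·Δh = 14.13 kg/s × 414.97 kJ/kg = 5863.5 kJ/s
|Q| = 5863.5 kW = 351810 kJ/min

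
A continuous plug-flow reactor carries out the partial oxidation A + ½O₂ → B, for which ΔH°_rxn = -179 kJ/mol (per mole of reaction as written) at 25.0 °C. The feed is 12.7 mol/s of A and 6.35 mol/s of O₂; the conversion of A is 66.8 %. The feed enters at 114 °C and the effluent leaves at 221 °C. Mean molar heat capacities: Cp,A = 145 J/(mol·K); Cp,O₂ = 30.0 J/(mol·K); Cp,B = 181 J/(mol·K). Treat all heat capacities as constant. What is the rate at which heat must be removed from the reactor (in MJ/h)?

Extent of reaction ξ = 0.668 × 12.7 = 8.4836 mol/s
Reaction term: ξ·ΔH°_rxn = 8.4836 × -179 = -1518.6 kJ/s
Sensible, feed 114→25 °C: -180.85 kJ/s
Outlet flows (mol/s): A 4.2164, O₂ 2.1082, B 8.4836
Sensible, products 25→221 °C: 433.19 kJ/s
Q = ΔH = -1266.2 kJ/s = -1266.2 kW
Heat removed = 4558.4 MJ/h

Q_out = 4560 MJ/h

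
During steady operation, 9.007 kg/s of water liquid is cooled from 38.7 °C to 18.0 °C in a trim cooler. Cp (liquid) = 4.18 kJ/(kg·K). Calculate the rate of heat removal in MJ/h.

Q_c = 2810 MJ/h

Q = ṁ·Cp·ΔT = 9.007 × 4.18 × (18.0 − 38.7) = -779.34 kJ/s
Cooling duty = 2805.6 MJ/h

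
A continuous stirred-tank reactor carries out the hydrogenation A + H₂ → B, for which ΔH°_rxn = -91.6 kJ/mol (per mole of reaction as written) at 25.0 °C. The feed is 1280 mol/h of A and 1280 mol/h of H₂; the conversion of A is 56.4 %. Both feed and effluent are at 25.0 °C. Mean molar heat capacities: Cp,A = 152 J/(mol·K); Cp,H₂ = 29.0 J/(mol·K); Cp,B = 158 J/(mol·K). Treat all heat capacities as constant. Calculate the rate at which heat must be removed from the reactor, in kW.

Q_out = 18.4 kW

Extent of reaction ξ = 0.564 × 1280 = 721.92 mol/h
Reaction term: ξ·ΔH°_rxn = 721.92 × -91.6 = -66128 kJ/h
Q = ΔH = -66128 kJ/h = -18.369 kW
Heat removed = 18.369 kW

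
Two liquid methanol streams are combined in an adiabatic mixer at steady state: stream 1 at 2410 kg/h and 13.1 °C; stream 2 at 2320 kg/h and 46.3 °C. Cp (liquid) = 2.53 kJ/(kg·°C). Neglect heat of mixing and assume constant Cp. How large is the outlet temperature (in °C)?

T_out = 29.4 °C

Energy balance with Q = 0: Σ ṁᵢCp,ᵢ(T_out − Tᵢ) = 0
T_out = Σ ṁᵢCp,ᵢTᵢ / Σ ṁᵢCp,ᵢ
      = 351640 / 11967 = 29.384 °C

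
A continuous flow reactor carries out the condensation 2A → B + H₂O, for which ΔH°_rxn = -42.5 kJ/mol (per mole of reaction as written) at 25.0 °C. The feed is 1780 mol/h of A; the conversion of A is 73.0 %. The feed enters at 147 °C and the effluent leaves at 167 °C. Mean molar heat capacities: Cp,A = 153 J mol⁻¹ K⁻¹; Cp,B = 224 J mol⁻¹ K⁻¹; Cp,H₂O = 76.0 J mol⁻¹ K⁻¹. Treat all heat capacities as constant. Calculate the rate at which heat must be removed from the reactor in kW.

Extent of reaction ξ = 0.730 × 1780 / 2 = 649.7 mol/h
Reaction term: ξ·ΔH°_rxn = 649.7 × -42.5 = -27612 kJ/h
Sensible, feed 147→25 °C: -33225 kJ/h
Outlet flows (mol/h): A 480.6, B 649.7, H₂O 649.7
Sensible, products 25→167 °C: 38119 kJ/h
Q = ΔH = -22719 kJ/h = -6.3108 kW
Heat removed = 6.3108 kW

Q_out = 6.31 kW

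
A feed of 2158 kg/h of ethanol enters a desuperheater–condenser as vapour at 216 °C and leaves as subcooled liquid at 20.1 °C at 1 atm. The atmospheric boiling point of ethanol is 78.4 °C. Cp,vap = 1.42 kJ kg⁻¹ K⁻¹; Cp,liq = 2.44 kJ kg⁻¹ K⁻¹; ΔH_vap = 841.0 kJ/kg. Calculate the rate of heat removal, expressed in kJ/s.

vapour 216→78.4 °C: -195.39 kJ/kg
condensation at 78.4 °C: -841 kJ/kg
liquid 78.4→20.1 °C: -142.25 kJ/kg
Δh = -195.39 + -841 + -142.25 = -1178.6 kJ/kg
Q = ṁ·Δh = 2158 kg/h × -1178.6 kJ/kg = -2.5435e+06 kJ/h
|Q| = 706.53 kW

Q_c = 707 kJ/s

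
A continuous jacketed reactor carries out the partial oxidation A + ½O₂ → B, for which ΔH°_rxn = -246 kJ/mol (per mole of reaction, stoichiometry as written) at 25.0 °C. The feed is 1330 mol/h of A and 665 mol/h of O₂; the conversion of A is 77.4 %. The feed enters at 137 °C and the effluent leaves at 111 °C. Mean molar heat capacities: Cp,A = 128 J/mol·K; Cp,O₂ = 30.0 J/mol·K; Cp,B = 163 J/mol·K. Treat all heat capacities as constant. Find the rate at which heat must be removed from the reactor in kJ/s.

Extent of reaction ξ = 0.774 × 1330 = 1029.4 mol/h
Reaction term: ξ·ΔH°_rxn = 1029.4 × -246 = -253240 kJ/h
Sensible, feed 137→25 °C: -21301 kJ/h
Outlet flows (mol/h): A 300.58, O₂ 150.29, B 1029.4
Sensible, products 25→111 °C: 18127 kJ/h
Q = ΔH = -256410 kJ/h = -71.225 kW
Heat removed = 71.225 kJ/s

Q_out = 71.2 kJ/s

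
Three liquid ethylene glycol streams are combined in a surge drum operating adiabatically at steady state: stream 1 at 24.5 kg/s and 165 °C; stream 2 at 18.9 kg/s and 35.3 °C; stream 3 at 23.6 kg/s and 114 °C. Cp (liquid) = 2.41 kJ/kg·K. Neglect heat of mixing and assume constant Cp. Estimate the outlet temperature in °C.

T_out = 110 °C

No heat crosses the boundary, so H_out = H_in.
T_out = Σ ṁᵢCp,ᵢTᵢ / Σ ṁᵢCp,ᵢ
      = 17834 / 161.47 = 110.45 °C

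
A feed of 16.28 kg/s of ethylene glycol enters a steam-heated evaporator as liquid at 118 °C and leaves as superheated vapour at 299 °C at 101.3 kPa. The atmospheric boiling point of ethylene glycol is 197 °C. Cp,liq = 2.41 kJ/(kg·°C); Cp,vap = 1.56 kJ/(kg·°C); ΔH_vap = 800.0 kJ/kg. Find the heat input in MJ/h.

liquid 118→197 °C: 190.39 kJ/kg
vaporisation at 197 °C: 800 kJ/kg
vapour 197→299 °C: 159.12 kJ/kg
Δh = 190.39 + 800 + 159.12 = 1149.5 kJ/kg
Q = ṁ·Δh = 16.28 kg/s × 1149.5 kJ/kg = 18714 kJ/s
|Q| = 18714 kW = 67370 MJ/h

Q = 67400 MJ/h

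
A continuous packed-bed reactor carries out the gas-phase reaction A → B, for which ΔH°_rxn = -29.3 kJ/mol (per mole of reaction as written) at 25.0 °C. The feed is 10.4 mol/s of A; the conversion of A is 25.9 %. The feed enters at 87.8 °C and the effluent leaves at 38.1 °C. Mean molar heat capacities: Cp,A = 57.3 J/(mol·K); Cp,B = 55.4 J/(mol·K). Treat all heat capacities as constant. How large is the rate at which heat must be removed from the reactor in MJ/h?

Q_out = 391 MJ/h

Extent of reaction ξ = 0.259 × 10.4 = 2.6936 mol/s
Reaction term: ξ·ΔH°_rxn = 2.6936 × -29.3 = -78.922 kJ/s
Sensible, feed 87.8→25 °C: -37.424 kJ/s
Outlet flows (mol/s): A 7.7064, B 2.6936
Sensible, products 25→38.1 °C: 7.7395 kJ/s
Q = ΔH = -108.61 kJ/s = -108.61 kW
Heat removed = 390.98 MJ/h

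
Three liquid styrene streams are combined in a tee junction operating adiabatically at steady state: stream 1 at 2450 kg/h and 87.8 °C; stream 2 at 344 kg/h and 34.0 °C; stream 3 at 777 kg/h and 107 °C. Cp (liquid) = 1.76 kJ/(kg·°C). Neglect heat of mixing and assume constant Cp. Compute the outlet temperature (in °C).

Energy balance with Q = 0: Σ ṁᵢCp,ᵢ(T_out − Tᵢ) = 0
Σ ṁᵢCp,ᵢTᵢ = 2450×1.76×87.8 + 344×1.76×34.0 + 777×1.76×107 = 545500
Σ ṁᵢCp,ᵢ = 2450×1.76 + 344×1.76 + 777×1.76 = 6285
T_out = 545500 / 6285 = 86.795 °C

T_out = 86.8 °C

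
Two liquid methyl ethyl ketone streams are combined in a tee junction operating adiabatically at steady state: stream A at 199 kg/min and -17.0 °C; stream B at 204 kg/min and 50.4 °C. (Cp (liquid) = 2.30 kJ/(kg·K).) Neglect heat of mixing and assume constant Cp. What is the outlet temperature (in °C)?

T_out = 17.1 °C

Adiabatic, steady state ⇒ Σ ṁᵢCp,ᵢ(T_out − Tᵢ) = 0
T_out = Σ ṁᵢCp,ᵢTᵢ / Σ ṁᵢCp,ᵢ
      = 15867 / 926.9 = 17.118 °C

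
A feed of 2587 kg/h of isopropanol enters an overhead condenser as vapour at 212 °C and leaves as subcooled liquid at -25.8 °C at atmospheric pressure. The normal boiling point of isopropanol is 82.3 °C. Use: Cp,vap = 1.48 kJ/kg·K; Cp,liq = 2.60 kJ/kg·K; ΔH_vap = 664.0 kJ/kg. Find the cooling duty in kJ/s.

vapour 212→82.3 °C: -191.96 kJ/kg
condensation at 82.3 °C: -664 kJ/kg
liquid 82.3→-25.8 °C: -281.06 kJ/kg
Δh = -191.96 + -664 + -281.06 = -1137 kJ/kg
Q = ṁ·Δh = 2587 kg/h × -1137 kJ/kg = -2.9415e+06 kJ/h
|Q| = 817.07 kW

Q_c = 817 kJ/s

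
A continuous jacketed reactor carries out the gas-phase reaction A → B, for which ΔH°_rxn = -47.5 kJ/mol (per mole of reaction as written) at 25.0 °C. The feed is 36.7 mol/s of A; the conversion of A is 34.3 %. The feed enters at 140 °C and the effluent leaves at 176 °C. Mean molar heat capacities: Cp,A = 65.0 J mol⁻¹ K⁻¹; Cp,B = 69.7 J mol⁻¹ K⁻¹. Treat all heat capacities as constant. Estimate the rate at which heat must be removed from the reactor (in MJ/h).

Q_out = 1810 MJ/h

Extent of reaction ξ = 0.343 × 36.7 = 12.588 mol/s
Reaction term: ξ·ΔH°_rxn = 12.588 × -47.5 = -597.93 kJ/s
Sensible, feed 140→25 °C: -274.33 kJ/s
Outlet flows (mol/s): A 24.112, B 12.588
Sensible, products 25→176 °C: 369.14 kJ/s
Q = ΔH = -503.12 kJ/s = -503.12 kW
Heat removed = 1811.2 MJ/h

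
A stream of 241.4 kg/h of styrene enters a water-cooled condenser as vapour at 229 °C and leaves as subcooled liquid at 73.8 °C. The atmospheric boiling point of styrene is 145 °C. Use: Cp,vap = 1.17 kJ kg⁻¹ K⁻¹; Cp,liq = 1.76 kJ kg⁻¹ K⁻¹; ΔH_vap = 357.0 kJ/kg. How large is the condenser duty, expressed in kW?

vapour 229→145 °C: -98.28 kJ/kg
condensation at 145 °C: -357 kJ/kg
liquid 145→73.8 °C: -125.31 kJ/kg
Δh = -98.28 + -357 + -125.31 = -580.59 kJ/kg
Q = ṁ·Δh = 241.4 kg/h × -580.59 kJ/kg = -140150 kJ/h
|Q| = 38.932 kW

Q_c = 38.9 kW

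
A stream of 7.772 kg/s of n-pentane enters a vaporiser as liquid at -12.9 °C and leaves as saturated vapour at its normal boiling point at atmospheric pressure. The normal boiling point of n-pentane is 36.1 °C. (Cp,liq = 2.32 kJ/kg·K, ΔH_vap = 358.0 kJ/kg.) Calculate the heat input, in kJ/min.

liquid -12.9→36.1 °C: 113.68 kJ/kg
vaporisation at 36.1 °C: 358 kJ/kg
Δh = 113.68 + 358 = 471.68 kJ/kg
Q = ṁ·Δh = 7.772 kg/s × 471.68 kJ/kg = 3665.9 kJ/s
|Q| = 3665.9 kW = 219950 kJ/min

Q = 220000 kJ/min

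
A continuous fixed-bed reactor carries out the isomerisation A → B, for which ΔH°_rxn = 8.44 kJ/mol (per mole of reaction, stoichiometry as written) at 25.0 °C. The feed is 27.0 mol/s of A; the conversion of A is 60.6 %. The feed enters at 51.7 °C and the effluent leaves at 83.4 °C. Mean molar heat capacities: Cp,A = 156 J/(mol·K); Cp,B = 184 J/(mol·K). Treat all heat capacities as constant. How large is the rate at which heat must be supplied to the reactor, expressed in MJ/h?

Extent of reaction ξ = 0.606 × 27.0 = 16.362 mol/s
Reaction term: ξ·ΔH°_rxn = 16.362 × 8.44 = 138.1 kJ/s
Sensible, feed 51.7→25 °C: -112.46 kJ/s
Outlet flows (mol/s): A 10.638, B 16.362
Sensible, products 25→83.4 °C: 272.74 kJ/s
Q = ΔH = 298.37 kJ/s = 298.37 kW
Heat supplied = 1074.1 MJ/h

Q_in = 1070 MJ/h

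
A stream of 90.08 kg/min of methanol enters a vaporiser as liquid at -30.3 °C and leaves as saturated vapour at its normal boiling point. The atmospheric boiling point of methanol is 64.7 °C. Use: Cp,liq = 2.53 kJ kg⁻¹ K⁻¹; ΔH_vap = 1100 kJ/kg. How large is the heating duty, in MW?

Q = 2.01 MW

liquid -30.3→64.7 °C: 240.35 kJ/kg
vaporisation at 64.7 °C: 1100 kJ/kg
Δh = 240.35 + 1100 = 1340.3 kJ/kg
Q = ṁ·Δh = 90.08 kg/min × 1340.3 kJ/kg = 120740 kJ/min
|Q| = 2012.3 kW = 2.0123 MW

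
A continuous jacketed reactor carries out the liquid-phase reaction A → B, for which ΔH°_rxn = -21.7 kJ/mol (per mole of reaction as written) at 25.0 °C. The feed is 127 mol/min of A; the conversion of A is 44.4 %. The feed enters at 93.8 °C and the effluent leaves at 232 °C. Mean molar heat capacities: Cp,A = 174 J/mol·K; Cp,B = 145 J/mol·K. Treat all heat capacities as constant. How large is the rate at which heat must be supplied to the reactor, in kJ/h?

Extent of reaction ξ = 0.444 × 127 = 56.388 mol/min
Reaction term: ξ·ΔH°_rxn = 56.388 × -21.7 = -1223.6 kJ/min
Sensible, feed 93.8→25 °C: -1520.3 kJ/min
Outlet flows (mol/min): A 70.612, B 56.388
Sensible, products 25→232 °C: 4235.8 kJ/min
Q = ΔH = 1491.8 kJ/min = 24.864 kW
Heat supplied = 89510 kJ/h

Q_in = 89500 kJ/h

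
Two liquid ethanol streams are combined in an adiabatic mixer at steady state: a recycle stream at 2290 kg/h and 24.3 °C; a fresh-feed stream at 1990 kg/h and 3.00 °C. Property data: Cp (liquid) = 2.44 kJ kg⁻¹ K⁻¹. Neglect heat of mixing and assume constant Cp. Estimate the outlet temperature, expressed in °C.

T_out = 14.4 °C

Adiabatic, steady state ⇒ Σ ṁᵢCp,ᵢ(T_out − Tᵢ) = 0
Σ ṁᵢCp,ᵢTᵢ = 2290×2.44×24.3 + 1990×2.44×3.00 = 150350
Σ ṁᵢCp,ᵢ = 2290×2.44 + 1990×2.44 = 10443
T_out = 150350 / 10443 = 14.396 °C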